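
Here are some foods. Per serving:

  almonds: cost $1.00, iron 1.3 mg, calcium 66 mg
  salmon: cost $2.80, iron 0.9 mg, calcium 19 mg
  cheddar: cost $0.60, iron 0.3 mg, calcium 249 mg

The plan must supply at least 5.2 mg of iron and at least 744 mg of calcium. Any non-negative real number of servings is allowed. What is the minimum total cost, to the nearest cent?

$4.76

Compare the cost at each extreme point of the feasible region.
almonds only: max(5.2/1.3, 744/66) = 11.27 servings → $11.27.
salmon only: max(5.2/0.9, 744/19) = 39.16 servings → $109.64.
cheddar only: max(5.2/0.3, 744/249) = 17.33 servings → $10.40.
almonds + salmon with both targets exact would need a negative amount; discard.
almonds + cheddar with both tight: 3.526 servings and 2.053 servings → $4.76.
salmon + cheddar with both tight: 4.907 servings and 2.614 servings → $15.31.
The minimum over all feasible corners is $4.76.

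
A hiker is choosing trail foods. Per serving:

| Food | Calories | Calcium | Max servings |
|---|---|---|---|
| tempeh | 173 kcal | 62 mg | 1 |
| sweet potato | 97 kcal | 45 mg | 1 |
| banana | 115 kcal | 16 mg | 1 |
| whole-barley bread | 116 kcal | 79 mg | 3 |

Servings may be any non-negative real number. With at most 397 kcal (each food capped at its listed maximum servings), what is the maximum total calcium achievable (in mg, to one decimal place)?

259.7 mg

Calcium per kcal: whole-barley bread 0.681, sweet potato 0.4639, tempeh 0.3584, banana 0.1391.
Take 3 servings of whole-barley bread: uses 348 kcal, +237.0 mg calcium (running total 237.0 mg).
Take 0.5052 servings of sweet potato: uses 49 kcal, +22.7 mg calcium (running total 259.7 mg).
Filling greedily by calcium-per-kcal is optimal for one linear limit, giving 259.7 mg.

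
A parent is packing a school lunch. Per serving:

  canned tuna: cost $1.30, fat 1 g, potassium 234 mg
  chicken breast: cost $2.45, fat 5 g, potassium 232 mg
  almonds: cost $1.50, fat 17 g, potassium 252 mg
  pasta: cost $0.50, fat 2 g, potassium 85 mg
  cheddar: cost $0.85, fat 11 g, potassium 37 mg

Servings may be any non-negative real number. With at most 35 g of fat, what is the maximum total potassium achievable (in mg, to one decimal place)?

Potassium per g fat: canned tuna 234, chicken breast 46.4, pasta 42.5, almonds 14.82, cheddar 3.364.
With no serving limits, spend the whole fat allowance on canned tuna: 35 g / 1 g × 234 mg = 8190.0 mg.

8190.0 mg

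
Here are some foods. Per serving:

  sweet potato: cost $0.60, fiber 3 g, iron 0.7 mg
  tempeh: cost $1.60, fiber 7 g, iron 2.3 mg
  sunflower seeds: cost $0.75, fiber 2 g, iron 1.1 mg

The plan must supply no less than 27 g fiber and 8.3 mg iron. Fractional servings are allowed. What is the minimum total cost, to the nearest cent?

An LP optimum is at a vertex; with two nutrient constraints at most two foods are used. Check each candidate.
sweet potato only: max(27/3, 8.3/0.7) = 11.86 servings → $7.11.
tempeh only: max(27/7, 8.3/2.3) = 3.857 servings → $6.17.
sunflower seeds only: max(27/2, 8.3/1.1) = 13.5 servings → $10.12.
sweet potato + tempeh with both tight: 2 servings and 3 servings → $6.00.
sweet potato + sunflower seeds with both tight: 6.895 servings and 3.158 servings → $6.51.
tempeh + sunflower seeds: the both-tight solution has a negative serving — not a feasible corner.
Cheapest feasible corner: $6.00.

$6.00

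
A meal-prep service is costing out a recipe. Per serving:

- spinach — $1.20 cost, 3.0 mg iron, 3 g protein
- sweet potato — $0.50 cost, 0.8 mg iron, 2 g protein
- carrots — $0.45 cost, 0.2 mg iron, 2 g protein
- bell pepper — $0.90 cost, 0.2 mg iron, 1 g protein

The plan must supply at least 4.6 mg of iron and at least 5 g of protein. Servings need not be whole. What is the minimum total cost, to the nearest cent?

At the optimum either one food covers both requirements or two foods hit both targets exactly; no other combination can be cheaper.
spinach only: max(4.6/3.0, 5/3) = 1.667 servings → $2.00.
sweet potato only: max(4.6/0.8, 5/2) = 5.75 servings → $2.88.
carrots only: max(4.6/0.2, 5/2) = 23 servings → $10.35.
bell pepper only: max(4.6/0.2, 5/1) = 23 servings → $20.70.
spinach + sweet potato with both tight: 1.444 servings and 0.3333 servings → $1.90.
spinach + carrots with both tight: 1.519 servings and 0.2222 servings → $1.92.
spinach + bell pepper with both tight: 1.5 servings and 0.5 servings → $2.25.
sweet potato + carrots: the both-tight solution has a negative serving — not a feasible corner.
sweet potato + bell pepper with both targets exact would need a negative amount; discard.
carrots + bell pepper with both targets exact would need a negative amount; discard.
Cheapest feasible corner: $1.90.

$1.90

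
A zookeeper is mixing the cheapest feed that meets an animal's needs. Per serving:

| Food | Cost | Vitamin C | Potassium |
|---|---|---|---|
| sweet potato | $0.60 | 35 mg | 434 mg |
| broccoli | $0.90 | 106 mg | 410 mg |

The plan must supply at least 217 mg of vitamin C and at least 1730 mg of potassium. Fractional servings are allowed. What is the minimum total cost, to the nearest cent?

A basic optimal solution has at most two foods positive. Try each food alone and each pair with both targets met exactly.
sweet potato only: max(217/35, 1730/434) = 6.2 servings → $3.72.
broccoli only: max(217/106, 1730/410) = 4.22 servings → $3.80.
sweet potato + broccoli with both tight: 2.983 servings and 1.062 servings → $2.75.
The minimum over all feasible corners is $2.75.

$2.75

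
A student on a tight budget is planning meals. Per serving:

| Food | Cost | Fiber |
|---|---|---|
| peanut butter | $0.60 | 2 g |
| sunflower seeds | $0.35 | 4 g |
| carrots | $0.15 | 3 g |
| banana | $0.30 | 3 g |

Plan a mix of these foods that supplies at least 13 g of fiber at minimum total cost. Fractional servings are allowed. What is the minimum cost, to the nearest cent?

$0.65

Cost per g of fiber: carrots $0.0500, sunflower seeds $0.0875, banana $0.1000, peanut butter $0.3000.
With no serving limits, use only carrots: 13 g / 3 g = 4.333 servings × $0.15 = $0.65.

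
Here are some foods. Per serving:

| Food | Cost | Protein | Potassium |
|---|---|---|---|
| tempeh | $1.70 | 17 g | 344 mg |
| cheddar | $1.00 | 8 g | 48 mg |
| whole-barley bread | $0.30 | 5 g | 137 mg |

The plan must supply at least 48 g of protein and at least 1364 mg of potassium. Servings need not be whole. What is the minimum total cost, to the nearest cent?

The cheapest plan sits at a corner of the feasible region — with two constraints it uses at most two foods.
tempeh only: max(48/17, 1364/344) = 3.965 servings → $6.74.
cheddar only: max(48/8, 1364/48) = 28.42 servings → $28.42.
whole-barley bread only: max(48/5, 1364/137) = 9.956 servings → $2.99.
tempeh + cheddar: the both-tight solution has a negative serving — not a feasible corner.
tempeh + whole-barley bread: intersection lies outside the first quadrant.
cheddar + whole-barley bread: intersection lies outside the first quadrant.
The minimum over all feasible corners is $2.99.

$2.99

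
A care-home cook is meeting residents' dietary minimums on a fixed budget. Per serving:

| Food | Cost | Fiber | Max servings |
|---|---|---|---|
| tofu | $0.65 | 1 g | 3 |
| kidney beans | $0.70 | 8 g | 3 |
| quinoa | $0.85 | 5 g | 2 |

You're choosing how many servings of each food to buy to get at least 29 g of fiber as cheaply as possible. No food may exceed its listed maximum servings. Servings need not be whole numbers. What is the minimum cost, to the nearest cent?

$2.95

Cost per g of fiber: kidney beans $0.0875, quinoa $0.1700, tofu $0.6500.
Take 3 servings of kidney beans: +24.0 g fiber for $2.10 (total $2.10, still need 5.0 g).
Take 1 serving of quinoa: +5.0 g fiber for $0.85 (total $2.95, still need 0.0 g).
Filling from the cheapest source first is optimal under one linear minimum: $2.95.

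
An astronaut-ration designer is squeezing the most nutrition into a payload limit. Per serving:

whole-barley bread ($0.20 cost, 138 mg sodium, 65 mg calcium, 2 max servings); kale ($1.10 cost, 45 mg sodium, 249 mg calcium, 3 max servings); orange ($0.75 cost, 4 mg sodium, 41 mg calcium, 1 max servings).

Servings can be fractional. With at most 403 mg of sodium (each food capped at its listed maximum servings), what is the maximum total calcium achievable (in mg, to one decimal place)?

Calcium per mg sodium: orange 10.25, kale 5.533, whole-barley bread 0.471.
Take 1 serving of orange: uses 4 mg sodium, +41.0 mg calcium (running total 41.0 mg).
Take 3 servings of kale: uses 135 mg sodium, +747.0 mg calcium (running total 788.0 mg).
Take 1.913 servings of whole-barley bread: uses 264 mg sodium, +124.3 mg calcium (running total 912.3 mg).
Greedy by best ratio exhausts the sodium allowance optimally: 912.3 mg.

912.3 mg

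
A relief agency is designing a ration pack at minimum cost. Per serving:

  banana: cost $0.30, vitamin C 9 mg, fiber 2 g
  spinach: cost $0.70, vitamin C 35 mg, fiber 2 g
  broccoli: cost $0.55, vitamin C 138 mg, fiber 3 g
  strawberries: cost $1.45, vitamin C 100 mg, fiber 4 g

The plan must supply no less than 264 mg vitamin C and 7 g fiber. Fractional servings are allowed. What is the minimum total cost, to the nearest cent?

Check every corner: each single food scaled to meet both minima, and each pair solved so both constraints bind.
banana only: max(264/9, 7/2) = 29.33 servings → $8.80.
spinach only: max(264/35, 7/2) = 7.543 servings → $5.28.
broccoli only: max(264/138, 7/3) = 2.333 servings → $1.28.
strawberries only: max(264/100, 7/4) = 2.64 servings → $3.83.
banana + spinach with both targets exact would need a negative amount; discard.
banana + broccoli with both tight: 0.6988 servings and 1.867 servings → $1.24.
banana + strawberries with both targets exact would need a negative amount; discard.
spinach + broccoli with both tight: 1.018 servings and 1.655 servings → $1.62.
spinach + strawberries: the both-tight solution has a negative serving — not a feasible corner.
broccoli + strawberries with both tight: 1.413 servings and 0.6905 servings → $1.78.
So the least-cost plan costs $1.24.

$1.24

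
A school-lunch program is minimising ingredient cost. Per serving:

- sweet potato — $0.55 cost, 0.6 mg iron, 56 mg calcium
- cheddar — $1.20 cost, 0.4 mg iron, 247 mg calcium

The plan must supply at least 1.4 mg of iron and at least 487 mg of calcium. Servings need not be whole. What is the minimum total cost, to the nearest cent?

$2.70

An LP optimum is at a vertex; with two nutrient constraints at most two foods are used. Check each candidate.
sweet potato only: max(1.4/0.6, 487/56) = 8.696 servings → $4.78.
cheddar only: max(1.4/0.4, 487/247) = 3.5 servings → $4.20.
sweet potato + cheddar with both tight: 1.2 servings and 1.7 servings → $2.70.
So the least-cost plan costs $2.70.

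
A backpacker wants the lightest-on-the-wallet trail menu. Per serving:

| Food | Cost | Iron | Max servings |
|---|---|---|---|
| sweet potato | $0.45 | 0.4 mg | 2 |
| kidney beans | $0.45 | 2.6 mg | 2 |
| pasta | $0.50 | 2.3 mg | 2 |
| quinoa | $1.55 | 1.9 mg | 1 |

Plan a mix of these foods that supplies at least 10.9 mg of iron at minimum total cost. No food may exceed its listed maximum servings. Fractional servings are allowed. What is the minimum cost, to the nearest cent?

$2.80

Cost per mg of iron: kidney beans $0.1731, pasta $0.2174, quinoa $0.8158, sweet potato $1.1250.
Take 2 servings of kidney beans: +5.2 mg iron for $0.90 (total $0.90, still need 5.7 mg).
Take 2 servings of pasta: +4.6 mg iron for $1.00 (total $1.90, still need 1.1 mg).
Take 0.5789 servings of quinoa: +1.1 mg iron for $0.90 (total $2.80, still need 0.0 mg).
Greedy by cheapest-per-mg is optimal for a single linear constraint, so the minimum cost is $2.80.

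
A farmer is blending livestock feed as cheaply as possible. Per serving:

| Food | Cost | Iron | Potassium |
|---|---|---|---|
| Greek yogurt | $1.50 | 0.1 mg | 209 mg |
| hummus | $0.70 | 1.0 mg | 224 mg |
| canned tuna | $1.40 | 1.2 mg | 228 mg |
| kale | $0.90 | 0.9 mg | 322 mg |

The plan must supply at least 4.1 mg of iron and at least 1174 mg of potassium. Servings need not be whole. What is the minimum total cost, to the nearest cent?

This is a tiny linear program; its minimum lies at a vertex of the feasible set. List the vertices and price them.
Greek yogurt only: max(4.1/0.1, 1174/209) = 41 servings → $61.50.
hummus only: max(4.1/1.0, 1174/224) = 5.241 servings → $3.67.
canned tuna only: max(4.1/1.2, 1174/228) = 5.149 servings → $7.21.
kale only: max(4.1/0.9, 1174/322) = 4.556 servings → $4.10.
Greek yogurt + hummus with both tight: 1.37 servings and 3.963 servings → $4.83.
Greek yogurt + canned tuna with both tight: 2.079 servings and 3.243 servings → $7.66.
Greek yogurt + kale with both targets exact would need a negative amount; discard.
hummus + canned tuna with both targets exact would need a negative amount; discard.
hummus + kale with both tight: 2.189 servings and 2.123 servings → $3.44.
canned tuna + kale with both tight: 1.455 servings and 2.616 servings → $4.39.
Cheapest feasible corner: $3.44.

$3.44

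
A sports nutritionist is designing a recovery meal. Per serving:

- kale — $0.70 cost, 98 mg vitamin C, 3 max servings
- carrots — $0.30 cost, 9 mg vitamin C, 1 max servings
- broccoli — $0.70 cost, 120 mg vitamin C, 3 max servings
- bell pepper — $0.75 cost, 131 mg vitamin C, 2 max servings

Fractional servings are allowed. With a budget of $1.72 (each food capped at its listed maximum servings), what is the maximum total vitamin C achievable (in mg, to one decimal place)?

Vitamin C per dollar: bell pepper 174.7, broccoli 171.4, kale 140, carrots 30.
Take 2 servings of bell pepper: spends $1.50, +262.0 mg vitamin C (running total 262.0 mg).
Take 0.3143 servings of broccoli: spends $0.22, +37.7 mg vitamin C (running total 299.7 mg).
Greedy by best ratio exhausts the cost allowance optimally: 299.7 mg.

299.7 mg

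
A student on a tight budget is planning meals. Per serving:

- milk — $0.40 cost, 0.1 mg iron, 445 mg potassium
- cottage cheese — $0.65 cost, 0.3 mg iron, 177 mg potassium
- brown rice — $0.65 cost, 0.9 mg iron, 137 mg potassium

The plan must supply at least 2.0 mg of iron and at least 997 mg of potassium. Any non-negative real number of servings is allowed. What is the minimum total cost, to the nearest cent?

$1.97

A basic optimal solution has at most two foods positive. Try each food alone and each pair with both targets met exactly.
milk only: max(2.0/0.1, 997/445) = 20 servings → $8.00.
cottage cheese only: max(2.0/0.3, 997/177) = 6.667 servings → $4.33.
brown rice only: max(2.0/0.9, 997/137) = 7.277 servings → $4.73.
milk + cottage cheese: the both-tight solution has a negative serving — not a feasible corner.
milk + brown rice with both tight: 1.611 servings and 2.043 servings → $1.97.
cottage cheese + brown rice with both tight: 5.273 servings and 0.4645 servings → $3.73.
The minimum over all feasible corners is $1.97.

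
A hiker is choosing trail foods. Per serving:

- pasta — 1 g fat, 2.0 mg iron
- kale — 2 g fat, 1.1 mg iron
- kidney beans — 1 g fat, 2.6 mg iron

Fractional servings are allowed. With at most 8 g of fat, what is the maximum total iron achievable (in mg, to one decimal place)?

20.8 mg

Iron per g fat: kidney beans 2.6, pasta 2, kale 0.55.
With no serving limits, spend the whole fat allowance on kidney beans: 8 g / 1 g × 2.6 mg = 20.8 mg.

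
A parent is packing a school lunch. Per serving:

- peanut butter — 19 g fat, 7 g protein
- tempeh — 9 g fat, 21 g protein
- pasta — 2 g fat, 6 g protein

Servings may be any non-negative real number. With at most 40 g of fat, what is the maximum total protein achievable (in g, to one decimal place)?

Protein per g fat: pasta 3, tempeh 2.333, peanut butter 0.3684.
With no serving limits, spend the whole fat allowance on pasta: 40 g / 2 g × 6 g = 120.0 g.

120.0 g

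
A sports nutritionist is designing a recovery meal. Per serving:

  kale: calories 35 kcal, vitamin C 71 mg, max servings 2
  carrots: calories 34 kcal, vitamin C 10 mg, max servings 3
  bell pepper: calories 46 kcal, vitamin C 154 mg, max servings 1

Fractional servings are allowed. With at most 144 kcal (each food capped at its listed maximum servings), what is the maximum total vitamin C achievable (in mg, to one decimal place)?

304.2 mg

Vitamin C per kcal: bell pepper 3.348, kale 2.029, carrots 0.2941.
Take 1 serving of bell pepper: uses 46 kcal, +154.0 mg vitamin C (running total 154.0 mg).
Take 2 servings of kale: uses 70 kcal, +142.0 mg vitamin C (running total 296.0 mg).
Take 0.8235 servings of carrots: uses 28 kcal, +8.2 mg vitamin C (running total 304.2 mg).
Greedy by best ratio exhausts the calories allowance optimally: 304.2 mg.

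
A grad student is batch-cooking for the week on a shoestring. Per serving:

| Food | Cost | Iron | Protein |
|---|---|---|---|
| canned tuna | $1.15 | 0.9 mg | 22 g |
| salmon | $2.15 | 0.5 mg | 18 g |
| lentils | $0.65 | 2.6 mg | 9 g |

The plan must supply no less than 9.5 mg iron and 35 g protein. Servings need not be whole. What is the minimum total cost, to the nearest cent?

$2.48

An LP optimum is at a vertex; with two nutrient constraints at most two foods are used. Check each candidate.
canned tuna only: max(9.5/0.9, 35/22) = 10.56 servings → $12.14.
salmon only: max(9.5/0.5, 35/18) = 19 servings → $40.85.
lentils only: max(9.5/2.6, 35/9) = 3.889 servings → $2.53.
canned tuna + salmon with both targets exact would need a negative amount; discard.
canned tuna + lentils with both tight: 0.112 servings and 3.615 servings → $2.48.
salmon + lentils with both tight: 0.13 servings and 3.629 servings → $2.64.
So the least-cost plan costs $2.48.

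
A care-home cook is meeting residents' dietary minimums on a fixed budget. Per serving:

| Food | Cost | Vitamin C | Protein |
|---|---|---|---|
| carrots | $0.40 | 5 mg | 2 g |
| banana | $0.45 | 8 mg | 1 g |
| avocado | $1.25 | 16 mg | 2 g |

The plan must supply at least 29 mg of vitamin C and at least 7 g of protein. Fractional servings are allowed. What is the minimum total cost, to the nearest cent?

The cheapest plan sits at a corner of the feasible region — with two constraints it uses at most two foods.
carrots only: max(29/5, 7/2) = 5.8 servings → $2.32.
banana only: max(29/8, 7/1) = 7 servings → $3.15.
avocado only: max(29/16, 7/2) = 3.5 servings → $4.38.
carrots + banana with both tight: 2.455 servings and 2.091 servings → $1.92.
carrots + avocado with both tight: 2.455 servings and 1.045 servings → $2.29.
banana + avocado (both tight): parallel constraints — no distinct corner.
So the least-cost plan costs $1.92.

$1.92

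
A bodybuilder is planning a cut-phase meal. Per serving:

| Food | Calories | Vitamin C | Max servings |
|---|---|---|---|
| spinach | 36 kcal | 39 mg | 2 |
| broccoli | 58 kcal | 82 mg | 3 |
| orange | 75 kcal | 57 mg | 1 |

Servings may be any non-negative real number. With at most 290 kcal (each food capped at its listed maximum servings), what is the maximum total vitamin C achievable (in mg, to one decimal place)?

357.4 mg

Vitamin C per kcal: broccoli 1.414, spinach 1.083, orange 0.76.
Take 3 servings of broccoli: uses 174 kcal, +246.0 mg vitamin C (running total 246.0 mg).
Take 2 servings of spinach: uses 72 kcal, +78.0 mg vitamin C (running total 324.0 mg).
Take 0.5867 servings of orange: uses 44 kcal, +33.4 mg vitamin C (running total 357.4 mg).
Filling greedily by vitamin C-per-kcal is optimal for one linear limit, giving 357.4 mg.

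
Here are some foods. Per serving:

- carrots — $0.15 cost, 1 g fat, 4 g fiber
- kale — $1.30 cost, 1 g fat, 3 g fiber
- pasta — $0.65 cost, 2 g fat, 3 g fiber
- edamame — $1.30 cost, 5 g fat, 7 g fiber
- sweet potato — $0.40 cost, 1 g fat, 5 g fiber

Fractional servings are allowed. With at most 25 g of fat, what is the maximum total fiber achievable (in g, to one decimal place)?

125.0 g

Fiber per g fat: sweet potato 5, carrots 4, kale 3, pasta 1.5, edamame 1.4.
With no serving limits, spend the whole fat allowance on sweet potato: 25 g / 1 g × 5 g = 125.0 g.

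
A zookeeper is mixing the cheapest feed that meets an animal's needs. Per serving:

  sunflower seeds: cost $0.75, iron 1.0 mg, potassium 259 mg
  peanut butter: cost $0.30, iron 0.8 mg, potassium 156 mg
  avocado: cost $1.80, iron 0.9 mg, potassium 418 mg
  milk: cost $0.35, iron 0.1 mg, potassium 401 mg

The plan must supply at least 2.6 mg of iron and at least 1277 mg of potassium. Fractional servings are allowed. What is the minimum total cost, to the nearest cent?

For a min-cost LP with two ≥-constraints, a basic feasible solution has at most two positive variables.
sunflower seeds only: max(2.6/1.0, 1277/259) = 4.931 servings → $3.70.
peanut butter only: max(2.6/0.8, 1277/156) = 8.186 servings → $2.46.
avocado only: max(2.6/0.9, 1277/418) = 3.055 servings → $5.50.
milk only: max(2.6/0.1, 1277/401) = 26 servings → $9.10.
sunflower seeds + peanut butter: the both-tight solution has a negative serving — not a feasible corner.
sunflower seeds + avocado with both targets exact would need a negative amount; discard.
sunflower seeds + milk with both tight: 2.439 servings and 1.609 servings → $2.39.
peanut butter + avocado with both targets exact would need a negative amount; discard.
peanut butter + milk with both tight: 2.998 servings and 2.018 servings → $1.61.
avocado + milk with both tight: 2.867 servings and 0.1959 servings → $5.23.
So the least-cost plan costs $1.61.

$1.61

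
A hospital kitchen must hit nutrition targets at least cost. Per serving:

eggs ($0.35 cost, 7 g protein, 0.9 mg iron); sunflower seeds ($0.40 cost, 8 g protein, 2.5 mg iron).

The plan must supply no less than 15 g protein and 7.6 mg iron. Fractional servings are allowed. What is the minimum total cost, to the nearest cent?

A basic optimal solution has at most two foods positive. Try each food alone and each pair with both targets met exactly.
eggs only: max(15/7, 7.6/0.9) = 8.444 servings → $2.96.
sunflower seeds only: max(15/8, 7.6/2.5) = 3.04 servings → $1.22.
eggs + sunflower seeds: the both-tight solution has a negative serving — not a feasible corner.
Cheapest feasible corner: $1.22.

$1.22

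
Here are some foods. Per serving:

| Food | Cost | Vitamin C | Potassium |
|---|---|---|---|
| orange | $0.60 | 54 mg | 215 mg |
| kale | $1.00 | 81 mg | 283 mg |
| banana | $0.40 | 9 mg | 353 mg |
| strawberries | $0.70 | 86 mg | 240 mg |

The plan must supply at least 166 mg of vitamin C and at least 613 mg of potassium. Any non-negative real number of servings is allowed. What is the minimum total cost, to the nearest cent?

Minimising a linear cost over {vitamin C ≥ 166, potassium ≥ 613, servings ≥ 0} — the optimum is at a vertex, using one or two foods.
orange only: max(166/54, 613/215) = 3.074 servings → $1.84.
kale only: max(166/81, 613/283) = 2.166 servings → $2.17.
banana only: max(166/9, 613/353) = 18.44 servings → $7.38.
strawberries only: max(166/86, 613/240) = 2.554 servings → $1.79.
orange + kale with both tight: 1.254 servings and 1.213 servings → $1.97.
orange + banana: the both-tight solution has a negative serving — not a feasible corner.
orange + strawberries with both tight: 2.329 servings and 0.468 servings → $1.72.
kale + banana with both tight: 2.038 servings and 0.1027 servings → $2.08.
kale + strawberries with both targets exact would need a negative amount; discard.
banana + strawberries with both tight: 0.4567 servings and 1.882 servings → $1.50.
So the least-cost plan costs $1.50.

$1.50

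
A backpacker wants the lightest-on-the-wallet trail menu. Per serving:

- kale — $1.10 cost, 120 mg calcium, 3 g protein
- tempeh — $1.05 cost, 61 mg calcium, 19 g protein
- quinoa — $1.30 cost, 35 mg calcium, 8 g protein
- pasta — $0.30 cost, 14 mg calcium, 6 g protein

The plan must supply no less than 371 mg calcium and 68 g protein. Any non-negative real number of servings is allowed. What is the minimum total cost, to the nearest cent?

$5.05

Two binding constraints pin down two serving amounts, so the optimal mix uses at most two foods. The candidates are each food alone (scaled to the tighter of calcium/protein) and each pair with both constraints tight.
kale only: max(371/120, 68/3) = 22.67 servings → $24.93.
tempeh only: max(371/61, 68/19) = 6.082 servings → $6.39.
quinoa only: max(371/35, 68/8) = 10.6 servings → $13.78.
pasta only: max(371/14, 68/6) = 26.5 servings → $7.95.
kale + tempeh with both tight: 1.383 servings and 3.361 servings → $5.05.
kale + quinoa with both tight: 0.6877 servings and 8.242 servings → $11.47.
kale + pasta with both tight: 1.879 servings and 10.39 servings → $5.19.
tempeh + quinoa: the both-tight solution has a negative serving — not a feasible corner.
tempeh + pasta with both targets exact would need a negative amount; discard.
quinoa + pasta: intersection lies outside the first quadrant.
Cheapest feasible corner: $5.05.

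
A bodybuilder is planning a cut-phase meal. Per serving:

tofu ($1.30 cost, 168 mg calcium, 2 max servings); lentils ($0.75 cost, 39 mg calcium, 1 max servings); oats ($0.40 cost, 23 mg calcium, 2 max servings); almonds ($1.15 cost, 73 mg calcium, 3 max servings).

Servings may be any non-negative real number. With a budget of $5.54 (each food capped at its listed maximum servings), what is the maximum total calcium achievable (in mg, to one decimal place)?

Calcium per dollar: tofu 129.2, almonds 63.48, oats 57.5, lentils 52.
Take 2 servings of tofu: spends $2.60, +336.0 mg calcium (running total 336.0 mg).
Take 2.557 servings of almonds: spends $2.94, +186.6 mg calcium (running total 522.6 mg).
Greedy by best ratio exhausts the cost allowance optimally: 522.6 mg.

522.6 mg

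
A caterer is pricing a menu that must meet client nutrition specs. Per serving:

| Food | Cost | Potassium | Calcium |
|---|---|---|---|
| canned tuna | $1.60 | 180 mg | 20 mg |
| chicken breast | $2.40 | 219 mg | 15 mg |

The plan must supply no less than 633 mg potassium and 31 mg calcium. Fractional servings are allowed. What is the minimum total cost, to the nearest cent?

canned tuna only: max(633/180, 31/20) = 3.517 servings → $5.63.
chicken breast only: max(633/219, 31/15) = 2.89 servings → $6.94.
canned tuna + chicken breast with both targets exact would need a negative amount; discard.
Cheapest feasible corner: $5.63.

$5.63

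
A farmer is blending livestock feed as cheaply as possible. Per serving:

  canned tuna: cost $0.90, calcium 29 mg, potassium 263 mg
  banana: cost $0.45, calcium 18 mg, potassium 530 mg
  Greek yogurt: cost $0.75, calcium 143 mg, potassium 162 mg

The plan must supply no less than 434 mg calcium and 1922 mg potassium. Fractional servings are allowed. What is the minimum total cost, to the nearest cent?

This is a tiny linear program; its minimum lies at a vertex of the feasible set. List the vertices and price them.
canned tuna only: max(434/29, 1922/263) = 14.97 servings → $13.47.
banana only: max(434/18, 1922/530) = 24.11 servings → $10.85.
Greek yogurt only: max(434/143, 1922/162) = 11.86 servings → $8.90.
canned tuna + banana with both targets exact would need a negative amount; discard.
canned tuna + Greek yogurt with both tight: 6.215 servings and 1.775 servings → $6.92.
banana + Greek yogurt with both tight: 2.807 servings and 2.682 servings → $3.27.
The minimum over all feasible corners is $3.27.

$3.27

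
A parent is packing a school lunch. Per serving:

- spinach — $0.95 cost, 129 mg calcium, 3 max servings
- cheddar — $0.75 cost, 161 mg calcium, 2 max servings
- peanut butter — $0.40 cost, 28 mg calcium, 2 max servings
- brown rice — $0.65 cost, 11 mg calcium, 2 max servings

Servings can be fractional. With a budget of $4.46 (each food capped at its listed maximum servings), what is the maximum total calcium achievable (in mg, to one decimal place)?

716.7 mg

Calcium per dollar: cheddar 214.7, spinach 135.8, peanut butter 70, brown rice 16.92.
Take 2 servings of cheddar: spends $1.50, +322.0 mg calcium (running total 322.0 mg).
Take 3 servings of spinach: spends $2.85, +387.0 mg calcium (running total 709.0 mg).
Take 0.275 servings of peanut butter: spends $0.11, +7.7 mg calcium (running total 716.7 mg).
Filling greedily by calcium-per-dollar is optimal for one linear limit, giving 716.7 mg.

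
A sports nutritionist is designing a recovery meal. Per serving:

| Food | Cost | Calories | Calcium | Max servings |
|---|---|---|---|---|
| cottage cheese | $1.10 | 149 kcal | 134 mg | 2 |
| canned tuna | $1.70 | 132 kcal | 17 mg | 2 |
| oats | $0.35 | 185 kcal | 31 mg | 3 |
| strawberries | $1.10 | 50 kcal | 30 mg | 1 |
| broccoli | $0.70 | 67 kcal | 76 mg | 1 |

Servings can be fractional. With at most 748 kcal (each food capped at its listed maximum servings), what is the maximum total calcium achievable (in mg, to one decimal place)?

Calcium per kcal: broccoli 1.134, cottage cheese 0.8993, strawberries 0.6, oats 0.1676, canned tuna 0.1288.
Take 1 serving of broccoli: uses 67 kcal, +76.0 mg calcium (running total 76.0 mg).
Take 2 servings of cottage cheese: uses 298 kcal, +268.0 mg calcium (running total 344.0 mg).
Take 1 serving of strawberries: uses 50 kcal, +30.0 mg calcium (running total 374.0 mg).
Take 1.8 servings of oats: uses 333 kcal, +55.8 mg calcium (running total 429.8 mg).
Greedy by best ratio exhausts the calories allowance optimally: 429.8 mg.

429.8 mg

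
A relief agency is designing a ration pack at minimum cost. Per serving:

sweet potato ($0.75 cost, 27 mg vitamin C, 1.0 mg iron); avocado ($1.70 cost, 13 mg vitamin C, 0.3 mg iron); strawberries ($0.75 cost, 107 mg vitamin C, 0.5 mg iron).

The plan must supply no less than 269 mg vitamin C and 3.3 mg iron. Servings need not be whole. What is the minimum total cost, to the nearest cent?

$3.20

sweet potato only: max(269/27, 3.3/1.0) = 9.963 servings → $7.47.
avocado only: max(269/13, 3.3/0.3) = 20.69 servings → $35.18.
strawberries only: max(269/107, 3.3/0.5) = 6.6 servings → $4.95.
sweet potato + avocado with both targets exact would need a negative amount; discard.
sweet potato + strawberries with both tight: 2.338 servings and 1.924 servings → $3.20.
avocado + strawberries with both tight: 8.539 servings and 1.477 servings → $15.62.
So the least-cost plan costs $3.20.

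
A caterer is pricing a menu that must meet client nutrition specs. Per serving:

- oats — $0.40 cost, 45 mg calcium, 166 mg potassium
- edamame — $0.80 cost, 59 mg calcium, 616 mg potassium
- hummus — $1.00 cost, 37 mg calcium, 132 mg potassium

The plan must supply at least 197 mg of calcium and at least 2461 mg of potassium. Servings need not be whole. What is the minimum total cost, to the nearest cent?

Compare the cost at each extreme point of the feasible region.
oats only: max(197/45, 2461/166) = 14.83 servings → $5.93.
edamame only: max(197/59, 2461/616) = 3.995 servings → $3.20.
hummus only: max(197/37, 2461/132) = 18.64 servings → $18.64.
oats + edamame with both targets exact would need a negative amount; discard.
oats + hummus with both targets exact would need a negative amount; discard.
edamame + hummus with both targets exact would need a negative amount; discard.
So the least-cost plan costs $3.20.

$3.20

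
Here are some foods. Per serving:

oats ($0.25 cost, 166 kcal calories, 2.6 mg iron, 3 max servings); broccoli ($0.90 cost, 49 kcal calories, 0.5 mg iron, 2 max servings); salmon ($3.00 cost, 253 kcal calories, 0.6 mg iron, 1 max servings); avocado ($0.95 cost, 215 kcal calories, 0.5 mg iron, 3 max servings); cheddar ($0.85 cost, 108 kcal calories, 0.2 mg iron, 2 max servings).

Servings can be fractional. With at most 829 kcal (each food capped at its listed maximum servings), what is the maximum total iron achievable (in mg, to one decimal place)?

9.4 mg

Iron per kcal: oats 0.01566, broccoli 0.0102, salmon 0.002372, avocado 0.002326, cheddar 0.001852.
Take 3 servings of oats: uses 498 kcal, +7.8 mg iron (running total 7.8 mg).
Take 2 servings of broccoli: uses 98 kcal, +1.0 mg iron (running total 8.8 mg).
Take 0.9209 servings of salmon: uses 233 kcal, +0.6 mg iron (running total 9.4 mg).
Filling greedily by iron-per-kcal is optimal for one linear limit, giving 9.4 mg.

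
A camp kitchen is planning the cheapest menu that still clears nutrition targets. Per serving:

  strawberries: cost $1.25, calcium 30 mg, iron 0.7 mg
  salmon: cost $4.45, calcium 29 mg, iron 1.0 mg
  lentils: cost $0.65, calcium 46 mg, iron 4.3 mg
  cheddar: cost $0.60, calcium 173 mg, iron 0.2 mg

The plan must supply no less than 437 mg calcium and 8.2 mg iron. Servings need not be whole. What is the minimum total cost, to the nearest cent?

A basic optimal solution has at most two foods positive. Try each food alone and each pair with both targets met exactly.
strawberries only: max(437/30, 8.2/0.7) = 14.57 servings → $18.21.
salmon only: max(437/29, 8.2/1.0) = 15.07 servings → $67.06.
lentils only: max(437/46, 8.2/4.3) = 9.5 servings → $6.17.
cheddar only: max(437/173, 8.2/0.2) = 41 servings → $24.60.
strawberries + salmon with both targets exact would need a negative amount; discard.
strawberries + lentils: intersection lies outside the first quadrant.
strawberries + cheddar with both tight: 11.57 servings and 0.5204 servings → $14.77.
salmon + lentils with both targets exact would need a negative amount; discard.
salmon + cheddar with both tight: 7.962 servings and 1.191 servings → $36.14.
lentils + cheddar with both tight: 1.812 servings and 2.044 servings → $2.40.
So the least-cost plan costs $2.40.

$2.40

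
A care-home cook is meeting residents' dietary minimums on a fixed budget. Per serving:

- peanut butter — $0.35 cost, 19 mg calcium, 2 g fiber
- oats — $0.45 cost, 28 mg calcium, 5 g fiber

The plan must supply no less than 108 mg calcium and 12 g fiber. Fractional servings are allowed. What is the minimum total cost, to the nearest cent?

At the optimum either one food covers both requirements or two foods hit both targets exactly; no other combination can be cheaper.
peanut butter only: max(108/19, 12/2) = 6 servings → $2.10.
oats only: max(108/28, 12/5) = 3.857 servings → $1.74.
peanut butter + oats with both tight: 5.231 servings and 0.3077 servings → $1.97.
The minimum over all feasible corners is $1.74.

$1.74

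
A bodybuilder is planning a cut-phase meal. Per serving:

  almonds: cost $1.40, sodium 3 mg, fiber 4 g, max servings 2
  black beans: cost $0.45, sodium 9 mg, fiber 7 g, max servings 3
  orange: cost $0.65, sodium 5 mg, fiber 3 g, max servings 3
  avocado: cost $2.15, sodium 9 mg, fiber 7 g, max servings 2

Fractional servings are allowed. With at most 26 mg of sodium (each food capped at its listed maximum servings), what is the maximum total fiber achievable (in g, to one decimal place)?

23.6 g

Fiber per mg sodium: almonds 1.333, black beans 0.7778, avocado 0.7778, orange 0.6.
Take 2 servings of almonds: uses 6 mg sodium, +8.0 g fiber (running total 8.0 g).
Take 2.222 servings of black beans: uses 20 mg sodium, +15.6 g fiber (running total 23.6 g).
Greedy by best ratio exhausts the sodium allowance optimally: 23.6 g.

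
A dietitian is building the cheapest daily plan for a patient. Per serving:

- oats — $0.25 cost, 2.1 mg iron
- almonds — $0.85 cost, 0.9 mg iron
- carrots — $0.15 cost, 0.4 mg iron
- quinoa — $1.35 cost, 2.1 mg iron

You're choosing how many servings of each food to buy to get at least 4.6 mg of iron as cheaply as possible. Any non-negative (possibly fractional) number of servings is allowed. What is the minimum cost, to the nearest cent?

$0.55

Cost per mg of iron: oats $0.1190, carrots $0.3750, quinoa $0.6429, almonds $0.9444.
With no serving limits, use only oats: 4.6 mg / 2.1 mg = 2.19 servings × $0.25 = $0.55.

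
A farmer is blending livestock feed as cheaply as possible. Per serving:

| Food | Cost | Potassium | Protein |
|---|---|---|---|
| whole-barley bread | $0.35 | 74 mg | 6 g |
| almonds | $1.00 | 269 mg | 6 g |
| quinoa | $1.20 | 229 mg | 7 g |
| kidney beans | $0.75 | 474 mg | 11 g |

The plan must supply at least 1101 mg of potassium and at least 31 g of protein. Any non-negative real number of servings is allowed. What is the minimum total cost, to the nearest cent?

A basic optimal solution has at most two foods positive. Try each food alone and each pair with both targets met exactly.
whole-barley bread only: max(1101/74, 31/6) = 14.88 servings → $5.21.
almonds only: max(1101/269, 31/6) = 5.167 servings → $5.17.
quinoa only: max(1101/229, 31/7) = 4.808 servings → $5.77.
kidney beans only: max(1101/474, 31/11) = 2.818 servings → $2.11.
whole-barley bread + almonds with both tight: 1.481 servings and 3.685 servings → $4.20.
whole-barley bread + quinoa: the both-tight solution has a negative serving — not a feasible corner.
whole-barley bread + kidney beans with both tight: 1.272 servings and 2.124 servings → $2.04.
almonds + quinoa with both tight: 1.194 servings and 3.405 servings → $5.28.
almonds + kidney beans with both targets exact would need a negative amount; discard.
quinoa + kidney beans with both tight: 3.233 servings and 0.761 servings → $4.45.
The minimum over all feasible corners is $2.04.

$2.04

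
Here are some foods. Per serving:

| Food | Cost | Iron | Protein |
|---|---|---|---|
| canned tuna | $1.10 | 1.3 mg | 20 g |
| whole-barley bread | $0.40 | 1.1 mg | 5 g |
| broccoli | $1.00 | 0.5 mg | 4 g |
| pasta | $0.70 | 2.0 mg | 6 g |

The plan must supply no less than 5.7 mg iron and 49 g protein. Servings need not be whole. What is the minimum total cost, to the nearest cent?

Compare the cost at each extreme point of the feasible region.
canned tuna only: max(5.7/1.3, 49/20) = 4.385 servings → $4.82.
whole-barley bread only: max(5.7/1.1, 49/5) = 9.8 servings → $3.92.
broccoli only: max(5.7/0.5, 49/4) = 12.25 servings → $12.25.
pasta only: max(5.7/2.0, 49/6) = 8.167 servings → $5.72.
canned tuna + whole-barley bread with both tight: 1.639 servings and 3.245 servings → $3.10.
canned tuna + broccoli with both tight: 0.3542 servings and 10.48 servings → $10.87.
canned tuna + pasta with both tight: 1.981 servings and 1.562 servings → $3.27.
whole-barley bread + broccoli: intersection lies outside the first quadrant.
whole-barley bread + pasta with both targets exact would need a negative amount; discard.
broccoli + pasta with both targets exact would need a negative amount; discard.
Cheapest feasible corner: $3.10.

$3.10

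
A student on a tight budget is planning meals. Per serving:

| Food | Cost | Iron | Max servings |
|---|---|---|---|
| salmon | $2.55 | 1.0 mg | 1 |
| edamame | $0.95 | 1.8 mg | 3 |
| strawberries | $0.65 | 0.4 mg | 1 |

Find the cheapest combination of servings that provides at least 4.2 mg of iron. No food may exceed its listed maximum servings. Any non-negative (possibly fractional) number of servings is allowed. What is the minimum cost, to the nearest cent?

$2.22

Cost per mg of iron: edamame $0.5278, strawberries $1.6250, salmon $2.5500.
Take 2.333 servings of edamame: +4.2 mg iron for $2.22 (total $2.22, still need 0.0 mg).
Filling from the cheapest source first is optimal under one linear minimum: $2.22.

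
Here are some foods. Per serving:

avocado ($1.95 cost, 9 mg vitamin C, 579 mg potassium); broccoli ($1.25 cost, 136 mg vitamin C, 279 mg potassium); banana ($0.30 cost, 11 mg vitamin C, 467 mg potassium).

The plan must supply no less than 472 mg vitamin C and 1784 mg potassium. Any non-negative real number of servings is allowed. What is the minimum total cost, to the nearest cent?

avocado only: max(472/9, 1784/579) = 52.44 servings → $102.27.
broccoli only: max(472/136, 1784/279) = 6.394 servings → $7.99.
banana only: max(472/11, 1784/467) = 42.91 servings → $12.87.
avocado + broccoli with both tight: 1.455 servings and 3.374 servings → $7.06.
avocado + banana with both targets exact would need a negative amount; discard.
broccoli + banana with both tight: 3.322 servings and 1.835 servings → $4.70.
So the least-cost plan costs $4.70.

$4.70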